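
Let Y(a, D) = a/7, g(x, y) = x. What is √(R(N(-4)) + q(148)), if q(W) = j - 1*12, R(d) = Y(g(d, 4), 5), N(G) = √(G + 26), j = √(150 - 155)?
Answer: √(-588 + 7*√22 + 49*I*√5)/7 ≈ 0.33056 + 3.3822*I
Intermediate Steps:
j = I*√5 (j = √(-5) = I*√5 ≈ 2.2361*I)
N(G) = √(26 + G)
Y(a, D) = a/7 (Y(a, D) = a*(⅐) = a/7)
R(d) = d/7
q(W) = -12 + I*√5 (q(W) = I*√5 - 1*12 = I*√5 - 12 = -12 + I*√5)
√(R(N(-4)) + q(148)) = √(√(26 - 4)/7 + (-12 + I*√5)) = √(√22/7 + (-12 + I*√5)) = √(-12 + √22/7 + I*√5)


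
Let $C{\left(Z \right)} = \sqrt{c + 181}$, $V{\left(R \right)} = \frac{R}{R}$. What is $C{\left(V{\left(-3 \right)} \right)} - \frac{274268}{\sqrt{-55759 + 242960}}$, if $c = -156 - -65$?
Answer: $3 \sqrt{10} - \frac{274268 \sqrt{187201}}{187201} \approx -624.41$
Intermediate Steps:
$c = -91$ ($c = -156 + 65 = -91$)
$V{\left(R \right)} = 1$
$C{\left(Z \right)} = 3 \sqrt{10}$ ($C{\left(Z \right)} = \sqrt{-91 + 181} = \sqrt{90} = 3 \sqrt{10}$)
$C{\left(V{\left(-3 \right)} \right)} - \frac{274268}{\sqrt{-55759 + 242960}} = 3 \sqrt{10} - \frac{274268}{\sqrt{-55759 + 242960}} = 3 \sqrt{10} - \frac{274268}{\sqrt{187201}} = 3 \sqrt{10} - 274268 \frac{\sqrt{187201}}{187201} = 3 \sqrt{10} - \frac{274268 \sqrt{187201}}{187201}$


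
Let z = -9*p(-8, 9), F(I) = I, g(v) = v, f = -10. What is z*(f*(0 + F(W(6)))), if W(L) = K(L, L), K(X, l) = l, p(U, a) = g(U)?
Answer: -4320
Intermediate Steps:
p(U, a) = U
W(L) = L
z = 72 (z = -9*(-8) = 72)
z*(f*(0 + F(W(6)))) = 72*(-10*(0 + 6)) = 72*(-10*6) = 72*(-60) = -4320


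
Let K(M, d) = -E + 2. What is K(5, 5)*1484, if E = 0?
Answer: 2968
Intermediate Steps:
K(M, d) = 2 (K(M, d) = -1*0 + 2 = 0 + 2 = 2)
K(5, 5)*1484 = 2*1484 = 2968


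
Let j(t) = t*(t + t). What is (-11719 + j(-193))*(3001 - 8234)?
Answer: -328522507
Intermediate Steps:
j(t) = 2*t² (j(t) = t*(2*t) = 2*t²)
(-11719 + j(-193))*(3001 - 8234) = (-11719 + 2*(-193)²)*(3001 - 8234) = (-11719 + 2*37249)*(-5233) = (-11719 + 74498)*(-5233) = 62779*(-5233) = -328522507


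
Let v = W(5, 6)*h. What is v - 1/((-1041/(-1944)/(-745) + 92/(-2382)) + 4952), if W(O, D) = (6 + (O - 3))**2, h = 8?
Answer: 485924460049112/949071585361 ≈ 512.00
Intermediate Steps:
W(O, D) = (3 + O)**2 (W(O, D) = (6 + (-3 + O))**2 = (3 + O)**2)
v = 512 (v = (3 + 5)**2*8 = 8**2*8 = 64*8 = 512)
v - 1/((-1041/(-1944)/(-745) + 92/(-2382)) + 4952) = 512 - 1/((-1041/(-1944)/(-745) + 92/(-2382)) + 4952) = 512 - 1/((-1041*(-1/1944)*(-1/745) + 92*(-1/2382)) + 4952) = 512 - 1/(((347/648)*(-1/745) - 46/1191) + 4952) = 512 - 1/((-347/482760 - 46/1191) + 4952) = 512 - 1/(-7540079/191655720 + 4952) = 512 - 1/949071585361/191655720 = 512 - 1*191655720/949071585361 = 512 - 191655720/949071585361 = 485924460049112/949071585361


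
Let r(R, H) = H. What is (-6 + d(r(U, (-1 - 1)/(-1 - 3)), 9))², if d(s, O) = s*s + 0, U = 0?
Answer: 529/16 ≈ 33.063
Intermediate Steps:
d(s, O) = s² (d(s, O) = s² + 0 = s²)
(-6 + d(r(U, (-1 - 1)/(-1 - 3)), 9))² = (-6 + ((-1 - 1)/(-1 - 3))²)² = (-6 + (-2/(-4))²)² = (-6 + (-2*(-¼))²)² = (-6 + (½)²)² = (-6 + ¼)² = (-23/4)² = 529/16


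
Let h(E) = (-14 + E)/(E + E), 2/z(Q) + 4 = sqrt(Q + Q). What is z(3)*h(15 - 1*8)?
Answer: 2/5 + sqrt(6)/10 ≈ 0.64495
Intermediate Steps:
z(Q) = 2/(-4 + sqrt(2)*sqrt(Q)) (z(Q) = 2/(-4 + sqrt(Q + Q)) = 2/(-4 + sqrt(2*Q)) = 2/(-4 + sqrt(2)*sqrt(Q)))
h(E) = (-14 + E)/(2*E) (h(E) = (-14 + E)/((2*E)) = (-14 + E)*(1/(2*E)) = (-14 + E)/(2*E))
z(3)*h(15 - 1*8) = (2/(-4 + sqrt(2)*sqrt(3)))*((-14 + (15 - 1*8))/(2*(15 - 1*8))) = (2/(-4 + sqrt(6)))*((-14 + (15 - 8))/(2*(15 - 8))) = (2/(-4 + sqrt(6)))*((1/2)*(-14 + 7)/7) = (2/(-4 + sqrt(6)))*((1/2)*(1/7)*(-7)) = (2/(-4 + sqrt(6)))*(-1/2) = -1/(-4 + sqrt(6))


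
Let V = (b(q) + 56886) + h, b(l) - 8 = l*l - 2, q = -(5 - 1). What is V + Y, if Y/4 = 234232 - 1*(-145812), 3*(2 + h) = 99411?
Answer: 1610219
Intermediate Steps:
h = 33135 (h = -2 + (1/3)*99411 = -2 + 33137 = 33135)
q = -4 (q = -1*4 = -4)
Y = 1520176 (Y = 4*(234232 - 1*(-145812)) = 4*(234232 + 145812) = 4*380044 = 1520176)
b(l) = 6 + l**2 (b(l) = 8 + (l*l - 2) = 8 + (l**2 - 2) = 8 + (-2 + l**2) = 6 + l**2)
V = 90043 (V = ((6 + (-4)**2) + 56886) + 33135 = ((6 + 16) + 56886) + 33135 = (22 + 56886) + 33135 = 56908 + 33135 = 90043)
V + Y = 90043 + 1520176 = 1610219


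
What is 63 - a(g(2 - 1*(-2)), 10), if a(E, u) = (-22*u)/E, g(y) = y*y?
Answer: 307/4 ≈ 76.750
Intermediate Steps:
g(y) = y²
a(E, u) = -22*u/E
63 - a(g(2 - 1*(-2)), 10) = 63 - (-22)*10/((2 - 1*(-2))²) = 63 - (-22)*10/((2 + 2)²) = 63 - (-22)*10/(4²) = 63 - (-22)*10/16 = 63 - 1*(-55/4) = 63 + 55/4 = 307/4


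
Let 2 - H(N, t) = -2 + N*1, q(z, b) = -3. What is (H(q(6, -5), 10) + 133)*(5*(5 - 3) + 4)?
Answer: 1960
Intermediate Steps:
H(N, t) = 4 - N (H(N, t) = 2 - (-2 + N*1) = 2 - (-2 + N) = 2 + (2 - N) = 4 - N)
(H(q(6, -5), 10) + 133)*(5*(5 - 3) + 4) = ((4 - 1*(-3)) + 133)*(5*(5 - 3) + 4) = ((4 + 3) + 133)*(5*2 + 4) = (7 + 133)*(10 + 4) = 140*14 = 1960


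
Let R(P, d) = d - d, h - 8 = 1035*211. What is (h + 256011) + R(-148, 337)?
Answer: 474404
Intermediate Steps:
h = 218393 (h = 8 + 1035*211 = 8 + 218385 = 218393)
R(P, d) = 0
(h + 256011) + R(-148, 337) = (218393 + 256011) + 0 = 474404 + 0 = 474404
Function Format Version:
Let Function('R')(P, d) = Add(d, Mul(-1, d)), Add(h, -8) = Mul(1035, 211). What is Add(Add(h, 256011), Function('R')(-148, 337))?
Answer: 474404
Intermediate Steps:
h = 218393 (h = Add(8, Mul(1035, 211)) = Add(8, 218385) = 218393)
Function('R')(P, d) = 0
Add(Add(h, 256011), Function('R')(-148, 337)) = Add(Add(218393, 256011), 0) = Add(474404, 0) = 474404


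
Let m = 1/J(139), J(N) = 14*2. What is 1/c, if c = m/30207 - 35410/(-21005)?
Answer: 3553188996/5989931473 ≈ 0.59319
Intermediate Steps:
J(N) = 28
m = 1/28 ≈ 0.035714
c = 5989931473/3553188996 (c = (1/28)/30207 - 35410/(-21005) = (1/28)*(1/30207) - 35410*(-1/21005) = 1/845796 + 7082/4201 = 5989931473/3553188996 ≈ 1.6858)
1/c = 1/(5989931473/3553188996) = 3553188996/5989931473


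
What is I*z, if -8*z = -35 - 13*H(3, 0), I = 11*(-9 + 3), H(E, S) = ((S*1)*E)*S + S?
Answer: -1155/4 ≈ -288.75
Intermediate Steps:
H(E, S) = S + E*S**2 (H(E, S) = (S*E)*S + S = (E*S)*S + S = E*S**2 + S = S + E*S**2)
I = -66 (I = 11*(-6) = -66)
z = 35/8 (z = -(-35 - 13*0*(1 + 3*0))/8 = -(-35 - 13*0*(1 + 0))/8 = -(-35 - 13*0*1)/8 = -(-35 - 13*0)/8 = -(-35 - 1*0)/8 = -(-35 + 0)/8 = -1/8*(-35) = 35/8 ≈ 4.3750)
I*z = -66*35/8 = -1155/4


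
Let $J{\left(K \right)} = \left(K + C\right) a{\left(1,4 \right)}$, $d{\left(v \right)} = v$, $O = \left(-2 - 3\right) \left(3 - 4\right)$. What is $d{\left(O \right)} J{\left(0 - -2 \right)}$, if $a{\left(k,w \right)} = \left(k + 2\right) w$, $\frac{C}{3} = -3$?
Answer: $-420$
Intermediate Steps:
$C = -9$ ($C = 3 \left(-3\right) = -9$)
$a{\left(k,w \right)} = w \left(2 + k\right)$ ($a{\left(k,w \right)} = \left(2 + k\right) w = w \left(2 + k\right)$)
$O = 5$ ($O = \left(-2 - 3\right) \left(-1\right) = \left(-5\right) \left(-1\right) = 5$)
$J{\left(K \right)} = -108 + 12 K$ ($J{\left(K \right)} = \left(K - 9\right) 4 \left(2 + 1\right) = \left(-9 + K\right) 4 \cdot 3 = \left(-9 + K\right) 12 = -108 + 12 K$)
$d{\left(O \right)} J{\left(0 - -2 \right)} = 5 \left(-108 + 12 \left(0 - -2\right)\right) = 5 \left(-108 + 12 \left(0 + 2\right)\right) = 5 \left(-108 + 12 \cdot 2\right) = 5 \left(-108 + 24\right) = 5 \left(-84\right) = -420$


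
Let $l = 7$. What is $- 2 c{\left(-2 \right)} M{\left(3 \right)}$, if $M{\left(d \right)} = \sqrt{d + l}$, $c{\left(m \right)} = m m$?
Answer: $- 8 \sqrt{10} \approx -25.298$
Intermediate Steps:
$c{\left(m \right)} = m^{2}$
$M{\left(d \right)} = \sqrt{7 + d}$ ($M{\left(d \right)} = \sqrt{d + 7} = \sqrt{7 + d}$)
$- 2 c{\left(-2 \right)} M{\left(3 \right)} = - 2 \left(-2\right)^{2} \sqrt{7 + 3} = \left(-2\right) 4 \sqrt{10} = - 8 \sqrt{10}$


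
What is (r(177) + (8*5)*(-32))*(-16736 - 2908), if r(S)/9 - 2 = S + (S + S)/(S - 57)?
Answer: -35118561/5 ≈ -7.0237e+6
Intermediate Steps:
r(S) = 18 + 9*S + 18*S/(-57 + S) (r(S) = 18 + 9*(S + (S + S)/(S - 57)) = 18 + 9*(S + (2*S)/(-57 + S)) = 18 + 9*(S + 2*S/(-57 + S)) = 18 + (9*S + 18*S/(-57 + S)) = 18 + 9*S + 18*S/(-57 + S))
(r(177) + (8*5)*(-32))*(-16736 - 2908) = (9*(-114 + 177² - 53*177)/(-57 + 177) + (8*5)*(-32))*(-16736 - 2908) = (9*(-114 + 31329 - 9381)/120 + 40*(-32))*(-19644) = (9*(1/120)*21834 - 1280)*(-19644) = (32751/20 - 1280)*(-19644) = (7151/20)*(-19644) = -35118561/5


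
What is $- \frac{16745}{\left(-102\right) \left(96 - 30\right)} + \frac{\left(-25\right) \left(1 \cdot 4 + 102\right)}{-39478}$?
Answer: $\frac{19967615}{7816644} \approx 2.5545$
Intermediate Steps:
$- \frac{16745}{\left(-102\right) \left(96 - 30\right)} + \frac{\left(-25\right) \left(1 \cdot 4 + 102\right)}{-39478} = - \frac{16745}{\left(-102\right) 66} + - 25 \left(4 + 102\right) \left(- \frac{1}{39478}\right) = - \frac{16745}{-6732} + \left(-25\right) 106 \left(- \frac{1}{39478}\right) = \left(-16745\right) \left(- \frac{1}{6732}\right) - - \frac{1325}{19739} = \frac{985}{396} + \frac{1325}{19739} = \frac{19967615}{7816644}$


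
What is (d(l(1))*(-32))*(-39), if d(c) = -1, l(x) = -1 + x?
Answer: -1248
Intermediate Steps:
(d(l(1))*(-32))*(-39) = -1*(-32)*(-39) = 32*(-39) = -1248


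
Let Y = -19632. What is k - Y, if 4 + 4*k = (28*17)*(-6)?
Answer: 18917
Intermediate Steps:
k = -715 (k = -1 + ((28*17)*(-6))/4 = -1 + (476*(-6))/4 = -1 + (¼)*(-2856) = -1 - 714 = -715)
k - Y = -715 - 1*(-19632) = -715 + 19632 = 18917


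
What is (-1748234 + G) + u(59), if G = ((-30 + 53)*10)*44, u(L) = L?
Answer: -1738055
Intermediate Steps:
G = 10120 (G = (23*10)*44 = 230*44 = 10120)
(-1748234 + G) + u(59) = (-1748234 + 10120) + 59 = -1738114 + 59 = -1738055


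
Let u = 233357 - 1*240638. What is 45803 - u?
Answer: 53084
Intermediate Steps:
u = -7281 (u = 233357 - 240638 = -7281)
45803 - u = 45803 - 1*(-7281) = 45803 + 7281 = 53084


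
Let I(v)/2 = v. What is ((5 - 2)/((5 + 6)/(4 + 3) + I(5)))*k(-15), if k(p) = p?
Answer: -35/9 ≈ -3.8889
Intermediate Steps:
I(v) = 2*v
((5 - 2)/((5 + 6)/(4 + 3) + I(5)))*k(-15) = ((5 - 2)/((5 + 6)/(4 + 3) + 2*5))*(-15) = (3/(11/7 + 10))*(-15) = (3/(81/7))*(-15) = (3*(7/81))*(-15) = (7/27)*(-15) = -35/9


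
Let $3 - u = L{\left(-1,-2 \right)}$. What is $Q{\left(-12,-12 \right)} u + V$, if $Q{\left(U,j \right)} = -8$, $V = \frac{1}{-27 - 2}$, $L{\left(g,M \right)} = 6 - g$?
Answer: $\frac{927}{29} \approx 31.966$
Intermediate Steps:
$V = - \frac{1}{29}$ ($V = \frac{1}{-29} = - \frac{1}{29} \approx -0.034483$)
$u = -4$ ($u = 3 - \left(6 - -1\right) = 3 - \left(6 + 1\right) = 3 - 7 = -4$)
$Q{\left(-12,-12 \right)} u + V = \left(-8\right) \left(-4\right) - \frac{1}{29} = 32 - \frac{1}{29} = \frac{927}{29}$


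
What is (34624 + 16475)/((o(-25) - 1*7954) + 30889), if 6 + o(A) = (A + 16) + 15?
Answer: 17033/7645 ≈ 2.2280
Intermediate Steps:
o(A) = 25 + A (o(A) = -6 + ((A + 16) + 15) = -6 + ((16 + A) + 15) = -6 + (31 + A) = 25 + A)
(34624 + 16475)/((o(-25) - 1*7954) + 30889) = (34624 + 16475)/(((25 - 25) - 1*7954) + 30889) = 51099/((0 - 7954) + 30889) = 51099/(-7954 + 30889) = 51099/22935 = 51099*(1/22935) = 17033/7645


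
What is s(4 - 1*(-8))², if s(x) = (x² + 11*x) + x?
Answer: 82944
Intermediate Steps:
s(x) = x² + 12*x
s(4 - 1*(-8))² = ((4 - 1*(-8))*(12 + (4 - 1*(-8))))² = ((4 + 8)*(12 + (4 + 8)))² = (12*(12 + 12))² = (12*24)² = 288² = 82944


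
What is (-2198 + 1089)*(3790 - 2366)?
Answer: -1579216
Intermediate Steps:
(-2198 + 1089)*(3790 - 2366) = -1109*1424 = -1579216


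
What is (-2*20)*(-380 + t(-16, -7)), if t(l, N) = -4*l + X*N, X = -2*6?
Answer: 9280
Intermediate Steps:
X = -12
t(l, N) = -12*N - 4*l (t(l, N) = -4*l - 12*N = -12*N - 4*l)
(-2*20)*(-380 + t(-16, -7)) = (-2*20)*(-380 + (-12*(-7) - 4*(-16))) = -40*(-380 + (84 + 64)) = -40*(-380 + 148) = -40*(-232) = 9280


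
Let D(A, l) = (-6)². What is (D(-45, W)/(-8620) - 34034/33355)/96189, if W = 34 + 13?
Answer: -2104099/197544792135 ≈ -1.0651e-5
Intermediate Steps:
W = 47
D(A, l) = 36
(D(-45, W)/(-8620) - 34034/33355)/96189 = (36/(-8620) - 34034/33355)/96189 = (36*(-1/8620) - 34034*1/33355)*(1/96189) = (-9/2155 - 4862/4765)*(1/96189) = -2104099/2053715*1/96189 = -2104099/197544792135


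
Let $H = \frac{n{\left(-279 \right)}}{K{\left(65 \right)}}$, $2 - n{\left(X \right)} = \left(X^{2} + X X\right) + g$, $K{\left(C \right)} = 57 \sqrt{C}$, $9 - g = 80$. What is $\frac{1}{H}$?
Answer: $- \frac{57 \sqrt{65}}{155609} \approx -0.0029532$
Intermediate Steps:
$g = -71$ ($g = 9 - 80 = -71$)
$n{\left(X \right)} = 73 - 2 X^{2}$ ($n{\left(X \right)} = 2 - \left(\left(X^{2} + X X\right) - 71\right) = 2 - \left(\left(X^{2} + X^{2}\right) - 71\right) = 2 - \left(2 X^{2} - 71\right) = 2 - \left(-71 + 2 X^{2}\right) = 73 - 2 X^{2}$)
$H = - \frac{155609 \sqrt{65}}{3705}$ ($H = \frac{73 - 2 \left(-279\right)^{2}}{57 \sqrt{65}} = \left(73 - 155682\right) \frac{\sqrt{65}}{3705} = - 155609 \frac{\sqrt{65}}{3705} = - \frac{155609 \sqrt{65}}{3705} \approx -338.61$)
$\frac{1}{H} = \frac{1}{\left(- \frac{155609}{3705}\right) \sqrt{65}} = - \frac{57 \sqrt{65}}{155609}$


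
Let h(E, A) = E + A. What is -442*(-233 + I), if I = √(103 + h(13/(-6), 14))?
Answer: 102986 - 221*√4134/3 ≈ 98250.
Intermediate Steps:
h(E, A) = A + E
I = √4134/6 (I = √(103 + (14 + 13/(-6))) = √(103 + (14 + 13*(-⅙))) = √(103 + (14 - 13/6)) = √(103 + 71/6) = √(689/6) = √4134/6 ≈ 10.716)
-442*(-233 + I) = -442*(-233 + √4134/6) = 102986 - 221*√4134/3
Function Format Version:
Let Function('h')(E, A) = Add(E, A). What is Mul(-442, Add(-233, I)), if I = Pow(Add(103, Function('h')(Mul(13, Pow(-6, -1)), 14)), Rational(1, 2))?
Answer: Add(102986, Mul(Rational(-221, 3), Pow(4134, Rational(1, 2)))) ≈ 98250.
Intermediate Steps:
Function('h')(E, A) = Add(A, E)
I = Mul(Rational(1, 6), Pow(4134, Rational(1, 2))) (I = Pow(Add(103, Add(14, Mul(13, Pow(-6, -1)))), Rational(1, 2)) = Pow(Add(103, Add(14, Mul(13, Rational(-1, 6)))), Rational(1, 2)) = Pow(Add(103, Add(14, Rational(-13, 6))), Rational(1, 2)) = Pow(Add(103, Rational(71, 6)), Rational(1, 2)) = Pow(Rational(689, 6), Rational(1, 2)) = Mul(Rational(1, 6), Pow(4134, Rational(1, 2))) ≈ 10.716)
Mul(-442, Add(-233, I)) = Mul(-442, Add(-233, Mul(Rational(1, 6), Pow(4134, Rational(1, 2))))) = Add(102986, Mul(Rational(-221, 3), Pow(4134, Rational(1, 2))))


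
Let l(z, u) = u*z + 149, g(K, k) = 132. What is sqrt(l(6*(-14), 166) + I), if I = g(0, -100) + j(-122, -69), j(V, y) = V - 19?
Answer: 2*I*sqrt(3451) ≈ 117.49*I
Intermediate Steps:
j(V, y) = -19 + V
l(z, u) = 149 + u*z
I = -9 (I = 132 + (-19 - 122) = 132 - 141 = -9)
sqrt(l(6*(-14), 166) + I) = sqrt((149 + 166*(6*(-14))) - 9) = sqrt((149 + 166*(-84)) - 9) = sqrt((149 - 13944) - 9) = sqrt(-13795 - 9) = sqrt(-13804) = 2*I*sqrt(3451)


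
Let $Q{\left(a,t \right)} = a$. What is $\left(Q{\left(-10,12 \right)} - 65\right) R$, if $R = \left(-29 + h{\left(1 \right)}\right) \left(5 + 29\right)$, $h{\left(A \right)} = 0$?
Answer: $73950$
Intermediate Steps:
$R = -986$ ($R = \left(-29 + 0\right) \left(5 + 29\right) = \left(-29\right) 34 = -986$)
$\left(Q{\left(-10,12 \right)} - 65\right) R = \left(-10 - 65\right) \left(-986\right) = \left(-75\right) \left(-986\right) = 73950$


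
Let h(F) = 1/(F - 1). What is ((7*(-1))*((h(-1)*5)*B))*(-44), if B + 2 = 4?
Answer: -1540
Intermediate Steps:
B = 2 (B = -2 + 4 = 2)
h(F) = 1/(-1 + F)
((7*(-1))*((h(-1)*5)*B))*(-44) = ((7*(-1))*((5/(-1 - 1))*2))*(-44) = -7*5/(-2)*2*(-44) = -7*(-½*5)*2*(-44) = -(-35)*2/2*(-44) = -7*(-5)*(-44) = 35*(-44) = -1540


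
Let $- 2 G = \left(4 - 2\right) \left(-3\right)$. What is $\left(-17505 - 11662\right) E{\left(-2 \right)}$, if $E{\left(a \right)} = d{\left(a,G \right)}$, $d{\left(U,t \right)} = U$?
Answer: $58334$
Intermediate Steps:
$G = 3$ ($G = - \frac{\left(4 - 2\right) \left(-3\right)}{2} = - \frac{2 \left(-3\right)}{2} = \left(- \frac{1}{2}\right) \left(-6\right) = 3$)
$E{\left(a \right)} = a$
$\left(-17505 - 11662\right) E{\left(-2 \right)} = \left(-17505 - 11662\right) \left(-2\right) = \left(-29167\right) \left(-2\right) = 58334$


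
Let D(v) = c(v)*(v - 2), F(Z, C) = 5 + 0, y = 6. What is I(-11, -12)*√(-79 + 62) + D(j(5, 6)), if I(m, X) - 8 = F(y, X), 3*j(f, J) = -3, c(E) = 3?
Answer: -9 + 13*I*√17 ≈ -9.0 + 53.6*I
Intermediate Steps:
j(f, J) = -1 (j(f, J) = (⅓)*(-3) = -1)
F(Z, C) = 5
I(m, X) = 13 (I(m, X) = 8 + 5 = 13)
D(v) = -6 + 3*v (D(v) = 3*(v - 2) = 3*(-2 + v) = -6 + 3*v)
I(-11, -12)*√(-79 + 62) + D(j(5, 6)) = 13*√(-79 + 62) + (-6 + 3*(-1)) = 13*√(-17) + (-6 - 3) = 13*(I*√17) - 9 = 13*I*√17 - 9 = -9 + 13*I*√17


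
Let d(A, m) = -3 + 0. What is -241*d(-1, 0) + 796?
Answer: 1519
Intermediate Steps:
d(A, m) = -3
-241*d(-1, 0) + 796 = -241*(-3) + 796 = 723 + 796 = 1519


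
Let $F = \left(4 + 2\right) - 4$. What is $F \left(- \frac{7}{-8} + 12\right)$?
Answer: $\frac{103}{4} \approx 25.75$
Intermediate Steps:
$F = 2$ ($F = 6 - 4 = 2$)
$F \left(- \frac{7}{-8} + 12\right) = 2 \left(- \frac{7}{-8} + 12\right) = 2 \left(\left(-7\right) \left(- \frac{1}{8}\right) + 12\right) = 2 \left(\frac{7}{8} + 12\right) = 2 \cdot \frac{103}{8} = \frac{103}{4}$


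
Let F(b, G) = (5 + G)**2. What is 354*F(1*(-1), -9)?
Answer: 5664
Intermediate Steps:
354*F(1*(-1), -9) = 354*(5 - 9)**2 = 354*(-4)**2 = 354*16 = 5664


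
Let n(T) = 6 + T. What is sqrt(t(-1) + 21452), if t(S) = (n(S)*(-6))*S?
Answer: sqrt(21482) ≈ 146.57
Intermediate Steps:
t(S) = S*(-36 - 6*S) (t(S) = ((6 + S)*(-6))*S = (-36 - 6*S)*S = S*(-36 - 6*S))
sqrt(t(-1) + 21452) = sqrt(-6*(-1)*(6 - 1) + 21452) = sqrt(-6*(-1)*5 + 21452) = sqrt(30 + 21452) = sqrt(21482)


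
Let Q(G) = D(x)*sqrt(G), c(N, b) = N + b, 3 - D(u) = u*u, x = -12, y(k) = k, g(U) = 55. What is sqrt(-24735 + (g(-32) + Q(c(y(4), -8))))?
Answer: sqrt(-24680 - 282*I) ≈ 0.8975 - 157.1*I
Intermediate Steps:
D(u) = 3 - u**2 (D(u) = 3 - u*u = 3 - u**2)
Q(G) = -141*sqrt(G) (Q(G) = (3 - 1*(-12)**2)*sqrt(G) = (3 - 1*144)*sqrt(G) = (3 - 144)*sqrt(G) = -141*sqrt(G))
sqrt(-24735 + (g(-32) + Q(c(y(4), -8)))) = sqrt(-24735 + (55 - 141*sqrt(4 - 8))) = sqrt(-24735 + (55 - 282*I)) = sqrt(-24680 - 282*I)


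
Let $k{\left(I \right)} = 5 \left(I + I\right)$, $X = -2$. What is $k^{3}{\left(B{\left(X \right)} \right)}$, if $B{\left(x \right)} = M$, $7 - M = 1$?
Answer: $216000$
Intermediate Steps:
$M = 6$ ($M = 7 - 1 = 6$)
$B{\left(x \right)} = 6$
$k{\left(I \right)} = 10 I$ ($k{\left(I \right)} = 5 \cdot 2 I = 10 I$)
$k^{3}{\left(B{\left(X \right)} \right)} = \left(10 \cdot 6\right)^{3} = 60^{3} = 216000$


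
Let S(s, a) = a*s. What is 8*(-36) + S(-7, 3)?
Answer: -309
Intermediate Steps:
8*(-36) + S(-7, 3) = 8*(-36) + 3*(-7) = -288 - 21 = -309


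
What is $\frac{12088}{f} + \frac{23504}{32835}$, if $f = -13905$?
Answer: $- \frac{4672424}{30438045} \approx -0.15351$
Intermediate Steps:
$\frac{12088}{f} + \frac{23504}{32835} = \frac{12088}{-13905} + \frac{23504}{32835} = 12088 \left(- \frac{1}{13905}\right) + 23504 \cdot \frac{1}{32835} = - \frac{12088}{13905} + \frac{23504}{32835} = - \frac{4672424}{30438045}$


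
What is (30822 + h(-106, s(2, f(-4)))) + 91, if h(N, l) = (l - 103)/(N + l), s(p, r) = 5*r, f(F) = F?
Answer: 1298387/42 ≈ 30914.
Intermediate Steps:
h(N, l) = (-103 + l)/(N + l)
(30822 + h(-106, s(2, f(-4)))) + 91 = (30822 + (-103 + 5*(-4))/(-106 + 5*(-4))) + 91 = (30822 + (-103 - 20)/(-106 - 20)) + 91 = (30822 - 123/(-126)) + 91 = (30822 - 1/126*(-123)) + 91 = (30822 + 41/42) + 91 = 1294565/42 + 91 = 1298387/42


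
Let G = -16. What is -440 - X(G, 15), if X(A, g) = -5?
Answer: -435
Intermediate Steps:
-440 - X(G, 15) = -440 - 1*(-5) = -440 + 5 = -435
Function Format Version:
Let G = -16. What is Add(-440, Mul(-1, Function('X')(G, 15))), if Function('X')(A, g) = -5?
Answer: -435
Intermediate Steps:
Add(-440, Mul(-1, Function('X')(G, 15))) = Add(-440, Mul(-1, -5)) = Add(-440, 5) = -435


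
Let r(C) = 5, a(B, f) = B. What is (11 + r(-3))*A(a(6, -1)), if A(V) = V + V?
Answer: 192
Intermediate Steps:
A(V) = 2*V
(11 + r(-3))*A(a(6, -1)) = (11 + 5)*(2*6) = 16*12 = 192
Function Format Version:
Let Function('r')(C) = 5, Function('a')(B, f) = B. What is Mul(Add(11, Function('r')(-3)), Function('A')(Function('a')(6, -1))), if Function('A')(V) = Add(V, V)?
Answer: 192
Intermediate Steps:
Function('A')(V) = Mul(2, V)
Mul(Add(11, Function('r')(-3)), Function('A')(Function('a')(6, -1))) = Mul(Add(11, 5), Mul(2, 6)) = Mul(16, 12) = 192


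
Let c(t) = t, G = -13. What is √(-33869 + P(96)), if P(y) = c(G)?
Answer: I*√33882 ≈ 184.07*I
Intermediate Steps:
P(y) = -13
√(-33869 + P(96)) = √(-33869 - 13) = √(-33882) = I*√33882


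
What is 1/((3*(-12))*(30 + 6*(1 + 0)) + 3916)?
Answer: 1/2620 ≈ 0.00038168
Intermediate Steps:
1/((3*(-12))*(30 + 6*(1 + 0)) + 3916) = 1/(-36*(30 + 6*1) + 3916) = 1/(-36*(30 + 6) + 3916) = 1/(-36*36 + 3916) = 1/(-1296 + 3916) = 1/2620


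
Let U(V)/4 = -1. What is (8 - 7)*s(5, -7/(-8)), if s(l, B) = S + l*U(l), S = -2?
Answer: -22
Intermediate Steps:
U(V) = -4 (U(V) = 4*(-1) = -4)
s(l, B) = -2 - 4*l (s(l, B) = -2 + l*(-4) = -2 - 4*l)
(8 - 7)*s(5, -7/(-8)) = (8 - 7)*(-2 - 4*5) = 1*(-2 - 20) = 1*(-22) = -22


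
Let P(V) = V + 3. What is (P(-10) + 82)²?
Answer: 5625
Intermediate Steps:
P(V) = 3 + V
(P(-10) + 82)² = ((3 - 10) + 82)² = (-7 + 82)² = 75² = 5625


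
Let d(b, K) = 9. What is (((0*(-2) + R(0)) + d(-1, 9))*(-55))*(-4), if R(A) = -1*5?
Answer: 880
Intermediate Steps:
R(A) = -5
(((0*(-2) + R(0)) + d(-1, 9))*(-55))*(-4) = (((0*(-2) - 5) + 9)*(-55))*(-4) = (((0 - 5) + 9)*(-55))*(-4) = ((-5 + 9)*(-55))*(-4) = (4*(-55))*(-4) = -220*(-4) = 880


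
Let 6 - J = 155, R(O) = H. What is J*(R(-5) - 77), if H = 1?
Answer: 11324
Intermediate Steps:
R(O) = 1
J = -149 (J = 6 - 1*155 = 6 - 155 = -149)
J*(R(-5) - 77) = -149*(1 - 77) = -149*(-76) = 11324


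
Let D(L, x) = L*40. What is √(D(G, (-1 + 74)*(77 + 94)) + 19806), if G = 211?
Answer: √28246 ≈ 168.07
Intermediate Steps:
D(L, x) = 40*L
√(D(G, (-1 + 74)*(77 + 94)) + 19806) = √(40*211 + 19806) = √(8440 + 19806) = √28246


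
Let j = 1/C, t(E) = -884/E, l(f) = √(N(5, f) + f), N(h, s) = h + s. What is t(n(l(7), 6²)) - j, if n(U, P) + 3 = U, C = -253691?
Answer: -336394261/1268455 - 442*√19/5 ≈ -650.53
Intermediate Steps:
l(f) = √(5 + 2*f) (l(f) = √((5 + f) + f) = √(5 + 2*f))
n(U, P) = -3 + U
j = -1/253691 (j = 1/(-253691) = -1/253691 ≈ -3.9418e-6)
t(n(l(7), 6²)) - j = -884/(-3 + √(5 + 2*7)) - 1*(-1/253691) = -884/(-3 + √(5 + 14)) + 1/253691 = -884/(-3 + √19) + 1/253691 = 1/253691 - 884/(-3 + √19)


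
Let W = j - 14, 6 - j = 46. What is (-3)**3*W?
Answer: 1458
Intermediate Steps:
j = -40 (j = 6 - 1*46 = 6 - 46 = -40)
W = -54 (W = -40 - 14 = -54)
(-3)**3*W = (-3)**3*(-54) = -27*(-54) = 1458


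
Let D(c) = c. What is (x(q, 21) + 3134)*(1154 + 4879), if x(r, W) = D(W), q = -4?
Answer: 19034115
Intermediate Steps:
x(r, W) = W
(x(q, 21) + 3134)*(1154 + 4879) = (21 + 3134)*(1154 + 4879) = 3155*6033 = 19034115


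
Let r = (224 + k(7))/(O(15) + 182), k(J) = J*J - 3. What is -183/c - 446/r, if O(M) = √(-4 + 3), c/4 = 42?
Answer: -2281051/7560 - 223*I/135 ≈ -301.73 - 1.6519*I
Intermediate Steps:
c = 168 (c = 4*42 = 168)
k(J) = -3 + J² (k(J) = J² - 3 = -3 + J²)
O(M) = I (O(M) = √(-1) = I)
r = 54*(182 - I)/6625 (r = (224 + (-3 + 7²))/(I + 182) = (224 + (-3 + 49))/(182 + I) = (224 + 46)*((182 - I)/33125) = 270*((182 - I)/33125) = 54*(182 - I)/6625 ≈ 1.4835 - 0.008151*I)
-183/c - 446/r = -183/168 - 446*1325*(9828/6625 + 54*I/6625)/2916 = -183*1/168 - 295475*(9828/6625 + 54*I/6625)/1458 = -61/56 - 295475*(9828/6625 + 54*I/6625)/1458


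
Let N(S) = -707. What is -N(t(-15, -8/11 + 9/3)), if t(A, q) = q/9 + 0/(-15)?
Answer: 707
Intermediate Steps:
t(A, q) = q/9 (t(A, q) = q*(⅑) + 0*(-1/15) = q/9 + 0 = q/9)
-N(t(-15, -8/11 + 9/3)) = -1*(-707) = 707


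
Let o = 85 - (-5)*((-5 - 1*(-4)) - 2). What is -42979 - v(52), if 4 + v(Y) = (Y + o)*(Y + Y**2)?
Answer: -379207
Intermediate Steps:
o = 70 (o = 85 - (-5)*((-5 + 4) - 2) = 85 - (-5)*(-1 - 2) = 85 - (-5)*(-3) = 85 - 1*15 = 85 - 15 = 70)
v(Y) = -4 + (70 + Y)*(Y + Y**2) (v(Y) = -4 + (Y + 70)*(Y + Y**2) = -4 + (70 + Y)*(Y + Y**2))
-42979 - v(52) = -42979 - (-4 + 52**3 + 70*52 + 71*52**2) = -42979 - (-4 + 140608 + 3640 + 71*2704) = -42979 - (-4 + 140608 + 3640 + 191984) = -42979 - 1*336228 = -42979 - 336228 = -379207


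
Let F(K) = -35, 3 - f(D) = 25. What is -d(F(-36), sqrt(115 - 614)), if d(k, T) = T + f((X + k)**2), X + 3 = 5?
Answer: 22 - I*sqrt(499) ≈ 22.0 - 22.338*I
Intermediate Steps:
X = 2 (X = -3 + 5 = 2)
f(D) = -22 (f(D) = 3 - 1*25 = 3 - 25 = -22)
d(k, T) = -22 + T (d(k, T) = T - 22 = -22 + T)
-d(F(-36), sqrt(115 - 614)) = -(-22 + sqrt(115 - 614)) = -(-22 + sqrt(-499)) = -(-22 + I*sqrt(499)) = 22 - I*sqrt(499)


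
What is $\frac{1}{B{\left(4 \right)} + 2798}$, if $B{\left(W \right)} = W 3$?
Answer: $\frac{1}{2810} \approx 0.00035587$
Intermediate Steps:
$B{\left(W \right)} = 3 W$
$\frac{1}{B{\left(4 \right)} + 2798} = \frac{1}{3 \cdot 4 + 2798} = \frac{1}{12 + 2798} = \frac{1}{2810}$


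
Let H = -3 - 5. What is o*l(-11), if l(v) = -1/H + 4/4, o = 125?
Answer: 1125/8 ≈ 140.63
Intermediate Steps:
H = -8
l(v) = 9/8 (l(v) = -1/(-8) + 4/4 = -1*(-⅛) + 4*(¼) = ⅛ + 1 = 9/8)
o*l(-11) = 125*(9/8) = 1125/8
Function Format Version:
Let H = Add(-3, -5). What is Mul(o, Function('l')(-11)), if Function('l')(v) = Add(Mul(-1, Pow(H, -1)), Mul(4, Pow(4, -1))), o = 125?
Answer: Rational(1125, 8) ≈ 140.63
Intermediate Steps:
H = -8
Function('l')(v) = Rational(9, 8) (Function('l')(v) = Add(Mul(-1, Pow(-8, -1)), Mul(4, Pow(4, -1))) = Add(Mul(-1, Rational(-1, 8)), Mul(4, Rational(1, 4))) = Add(Rational(1, 8), 1) = Rational(9, 8))
Mul(o, Function('l')(-11)) = Mul(125, Rational(9, 8)) = Rational(1125, 8)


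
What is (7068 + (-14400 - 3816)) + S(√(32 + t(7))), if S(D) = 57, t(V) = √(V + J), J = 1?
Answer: -11091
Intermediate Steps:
t(V) = √(1 + V) (t(V) = √(V + 1) = √(1 + V))
(7068 + (-14400 - 3816)) + S(√(32 + t(7))) = (7068 + (-14400 - 3816)) + 57 = (7068 - 18216) + 57 = -11148 + 57 = -11091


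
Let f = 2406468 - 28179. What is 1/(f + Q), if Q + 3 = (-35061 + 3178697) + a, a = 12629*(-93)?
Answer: 1/4347425 ≈ 2.3002e-7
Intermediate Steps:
a = -1174497
Q = 1969136 (Q = -3 + ((-35061 + 3178697) - 1174497) = -3 + (3143636 - 1174497) = -3 + 1969139 = 1969136)
f = 2378289
1/(f + Q) = 1/(2378289 + 1969136) = 1/4347425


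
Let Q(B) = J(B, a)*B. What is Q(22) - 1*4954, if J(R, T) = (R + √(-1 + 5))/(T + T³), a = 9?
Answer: -609254/123 ≈ -4953.3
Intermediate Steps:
J(R, T) = (2 + R)/(T + T³) (J(R, T) = (R + √4)/(T + T³) = (R + 2)/(T + T³) = (2 + R)/(T + T³))
Q(B) = B*(1/369 + B/738) (Q(B) = ((2 + B)/(9 + 9³))*B = ((2 + B)/(9 + 729))*B = ((2 + B)/738)*B = (1/369 + B/738)*B = B*(1/369 + B/738))
Q(22) - 1*4954 = (1/738)*22*(2 + 22) - 1*4954 = (1/738)*22*24 - 4954 = 88/123 - 4954 = -609254/123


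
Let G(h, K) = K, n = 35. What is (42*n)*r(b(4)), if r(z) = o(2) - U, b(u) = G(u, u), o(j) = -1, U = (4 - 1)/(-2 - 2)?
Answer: -735/2 ≈ -367.50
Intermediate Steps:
U = -¾ (U = 3/(-4) = 3*(-¼) = -¾ ≈ -0.75000)
b(u) = u
r(z) = -¼ (r(z) = -1 - 1*(-¾) = -1 + ¾ = -¼)
(42*n)*r(b(4)) = (42*35)*(-¼) = 1470*(-¼) = -735/2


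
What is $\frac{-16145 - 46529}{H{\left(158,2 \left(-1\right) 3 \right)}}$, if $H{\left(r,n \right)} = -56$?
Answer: $\frac{31337}{28} \approx 1119.2$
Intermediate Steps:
$\frac{-16145 - 46529}{H{\left(158,2 \left(-1\right) 3 \right)}} = \frac{-16145 - 46529}{-56} = \left(-16145 - 46529\right) \left(- \frac{1}{56}\right) = \left(-62674\right) \left(- \frac{1}{56}\right) = \frac{31337}{28}$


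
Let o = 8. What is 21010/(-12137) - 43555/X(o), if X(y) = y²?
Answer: -529971675/776768 ≈ -682.28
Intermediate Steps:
21010/(-12137) - 43555/X(o) = 21010/(-12137) - 43555/(8²) = 21010*(-1/12137) - 43555/64 = -21010/12137 - 43555*1/64 = -21010/12137 - 43555/64 = -529971675/776768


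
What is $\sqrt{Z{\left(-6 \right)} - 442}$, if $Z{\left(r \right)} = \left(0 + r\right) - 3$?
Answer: $i \sqrt{451} \approx 21.237 i$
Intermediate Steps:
$Z{\left(r \right)} = -3 + r$ ($Z{\left(r \right)} = r - 3 = -3 + r$)
$\sqrt{Z{\left(-6 \right)} - 442} = \sqrt{\left(-3 - 6\right) - 442} = \sqrt{-9 - 442} = \sqrt{-451} = i \sqrt{451}$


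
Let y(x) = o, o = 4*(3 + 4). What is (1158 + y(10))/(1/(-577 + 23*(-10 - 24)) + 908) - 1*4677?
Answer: -5769670593/1233971 ≈ -4675.7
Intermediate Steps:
o = 28 (o = 4*7 = 28)
y(x) = 28
(1158 + y(10))/(1/(-577 + 23*(-10 - 24)) + 908) - 1*4677 = (1158 + 28)/(1/(-577 + 23*(-10 - 24)) + 908) - 1*4677 = 1186/(1/(-577 + 23*(-34)) + 908) - 4677 = 1186/(1/(-577 - 782) + 908) - 4677 = 1186/(1/(-1359) + 908) - 4677 = 1186/(-1/1359 + 908) - 4677 = 1186/(1233971/1359) - 4677 = 1186*(1359/1233971) - 4677 = 1611774/1233971 - 4677 = -5769670593/1233971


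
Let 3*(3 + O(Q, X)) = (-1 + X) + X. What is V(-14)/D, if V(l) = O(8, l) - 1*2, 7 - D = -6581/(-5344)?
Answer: -235136/92481 ≈ -2.5425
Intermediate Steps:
O(Q, X) = -10/3 + 2*X/3 (O(Q, X) = -3 + ((-1 + X) + X)/3 = -3 + (-1 + 2*X)/3 = -3 + (-⅓ + 2*X/3) = -10/3 + 2*X/3)
D = 30827/5344 (D = 7 - (-6581)/(-5344) = 7 - (-6581)*(-1)/5344 = 7 - 1*6581/5344 = 7 - 6581/5344 = 30827/5344 ≈ 5.7685)
V(l) = -16/3 + 2*l/3 (V(l) = (-10/3 + 2*l/3) - 1*2 = (-10/3 + 2*l/3) - 2 = -16/3 + 2*l/3)
V(-14)/D = (-16/3 + (⅔)*(-14))/(30827/5344) = (-16/3 - 28/3)*(5344/30827) = -44/3*5344/30827 = -235136/92481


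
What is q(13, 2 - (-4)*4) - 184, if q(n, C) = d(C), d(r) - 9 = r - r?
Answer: -175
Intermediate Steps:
d(r) = 9 (d(r) = 9 + (r - r) = 9 + 0 = 9)
q(n, C) = 9
q(13, 2 - (-4)*4) - 184 = 9 - 184 = -175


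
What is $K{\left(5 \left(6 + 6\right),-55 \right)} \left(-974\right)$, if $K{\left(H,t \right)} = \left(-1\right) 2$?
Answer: $1948$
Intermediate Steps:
$K{\left(H,t \right)} = -2$
$K{\left(5 \left(6 + 6\right),-55 \right)} \left(-974\right) = \left(-2\right) \left(-974\right) = 1948$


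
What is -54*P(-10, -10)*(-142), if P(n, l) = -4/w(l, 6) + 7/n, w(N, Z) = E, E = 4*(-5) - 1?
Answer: -136746/35 ≈ -3907.0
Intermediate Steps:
E = -21 (E = -20 - 1 = -21)
w(N, Z) = -21
P(n, l) = 4/21 + 7/n (P(n, l) = -4/(-21) + 7/n = -4*(-1/21) + 7/n = 4/21 + 7/n)
-54*P(-10, -10)*(-142) = -54*(4/21 + 7/(-10))*(-142) = -54*(4/21 + 7*(-⅒))*(-142) = -54*(4/21 - 7/10)*(-142) = -54*(-107/210)*(-142) = (963/35)*(-142) = -136746/35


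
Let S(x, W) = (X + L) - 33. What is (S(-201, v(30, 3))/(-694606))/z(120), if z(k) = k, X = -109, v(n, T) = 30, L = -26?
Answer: 7/3473030 ≈ 2.0155e-6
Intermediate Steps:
S(x, W) = -168 (S(x, W) = (-109 - 26) - 33 = -135 - 33 = -168)
(S(-201, v(30, 3))/(-694606))/z(120) = -168/(-694606)/120 = -168*(-1/694606)*(1/120) = (84/347303)*(1/120) = 7/3473030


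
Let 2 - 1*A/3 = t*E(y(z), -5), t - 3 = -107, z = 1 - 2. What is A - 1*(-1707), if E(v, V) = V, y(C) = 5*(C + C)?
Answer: 153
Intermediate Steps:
z = -1
y(C) = 10*C (y(C) = 5*(2*C) = 10*C)
t = -104 (t = 3 - 107 = -104)
A = -1554 (A = 6 - (-312)*(-5) = 6 - 3*520 = 6 - 1560 = -1554)
A - 1*(-1707) = -1554 - 1*(-1707) = -1554 + 1707 = 153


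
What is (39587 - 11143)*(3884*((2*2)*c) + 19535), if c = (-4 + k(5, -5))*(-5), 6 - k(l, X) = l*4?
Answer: 40327192100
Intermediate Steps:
k(l, X) = 6 - 4*l (k(l, X) = 6 - l*4 = 6 - 4*l)
c = 90 (c = (-4 + (6 - 4*5))*(-5) = (-4 + (6 - 20))*(-5) = (-4 - 14)*(-5) = -18*(-5) = 90)
(39587 - 11143)*(3884*((2*2)*c) + 19535) = (39587 - 11143)*(3884*((2*2)*90) + 19535) = 28444*(3884*(4*90) + 19535) = 28444*(3884*360 + 19535) = 28444*(1398240 + 19535) = 28444*1417775 = 40327192100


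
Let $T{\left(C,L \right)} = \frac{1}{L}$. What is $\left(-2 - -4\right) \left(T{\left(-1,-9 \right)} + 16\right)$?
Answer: $\frac{286}{9} \approx 31.778$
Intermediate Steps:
$\left(-2 - -4\right) \left(T{\left(-1,-9 \right)} + 16\right) = \left(-2 - -4\right) \left(\frac{1}{-9} + 16\right) = \left(-2 + 4\right) \left(- \frac{1}{9} + 16\right) = 2 \cdot \frac{143}{9} = \frac{286}{9}$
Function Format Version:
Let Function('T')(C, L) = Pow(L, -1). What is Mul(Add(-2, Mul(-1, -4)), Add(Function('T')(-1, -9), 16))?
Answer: Rational(286, 9) ≈ 31.778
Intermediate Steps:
Mul(Add(-2, Mul(-1, -4)), Add(Function('T')(-1, -9), 16)) = Mul(Add(-2, Mul(-1, -4)), Add(Pow(-9, -1), 16)) = Mul(Add(-2, 4), Add(Rational(-1, 9), 16)) = Mul(2, Rational(143, 9)) = Rational(286, 9)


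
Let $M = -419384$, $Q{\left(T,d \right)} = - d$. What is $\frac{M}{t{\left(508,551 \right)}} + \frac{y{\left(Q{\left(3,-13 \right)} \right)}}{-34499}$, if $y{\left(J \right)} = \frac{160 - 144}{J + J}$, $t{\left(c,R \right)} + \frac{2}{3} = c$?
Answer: $- \frac{282132414100}{341298607} \approx -826.64$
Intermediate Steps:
$t{\left(c,R \right)} = - \frac{2}{3} + c$
$y{\left(J \right)} = \frac{8}{J}$ ($y{\left(J \right)} = \frac{16}{2 J} = 16 \frac{1}{2 J} = \frac{8}{J}$)
$\frac{M}{t{\left(508,551 \right)}} + \frac{y{\left(Q{\left(3,-13 \right)} \right)}}{-34499} = - \frac{419384}{- \frac{2}{3} + 508} + \frac{8 \frac{1}{\left(-1\right) \left(-13\right)}}{-34499} = - \frac{419384}{\frac{1522}{3}} + \frac{8}{13} \left(- \frac{1}{34499}\right) = \left(-419384\right) \frac{3}{1522} + 8 \cdot \frac{1}{13} \left(- \frac{1}{34499}\right) = - \frac{629076}{761} + \frac{8}{13} \left(- \frac{1}{34499}\right) = - \frac{629076}{761} - \frac{8}{448487} = - \frac{282132414100}{341298607}$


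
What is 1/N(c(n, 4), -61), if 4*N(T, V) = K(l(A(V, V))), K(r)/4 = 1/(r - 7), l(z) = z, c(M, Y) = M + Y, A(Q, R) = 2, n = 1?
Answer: -5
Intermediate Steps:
K(r) = 4/(-7 + r) (K(r) = 4/(r - 7) = 4/(-7 + r))
N(T, V) = -⅕ (N(T, V) = (4/(-7 + 2))/4 = (4/(-5))/4 = (4*(-⅕))/4 = (¼)*(-⅘) = -⅕)
1/N(c(n, 4), -61) = 1/(-⅕) = -5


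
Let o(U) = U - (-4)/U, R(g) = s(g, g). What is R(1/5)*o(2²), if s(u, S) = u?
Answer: 1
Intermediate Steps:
R(g) = g
o(U) = U + 4/U
R(1/5)*o(2²) = (2² + 4/(2²))/5 = (4 + 4/4)/5 = (4 + 4*(¼))/5 = (4 + 1)/5 = (⅕)*5 = 1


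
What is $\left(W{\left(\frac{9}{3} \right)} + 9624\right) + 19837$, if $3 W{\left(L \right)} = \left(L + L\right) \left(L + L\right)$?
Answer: $29473$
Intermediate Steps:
$W{\left(L \right)} = \frac{4 L^{2}}{3}$ ($W{\left(L \right)} = \frac{\left(L + L\right) \left(L + L\right)}{3} = \frac{2 L 2 L}{3} = \frac{4 L^{2}}{3}$)
$\left(W{\left(\frac{9}{3} \right)} + 9624\right) + 19837 = \left(\frac{4 \left(\frac{9}{3}\right)^{2}}{3} + 9624\right) + 19837 = \left(\frac{4 \left(9 \cdot \frac{1}{3}\right)^{2}}{3} + 9624\right) + 19837 = \left(\frac{4 \cdot 3^{2}}{3} + 9624\right) + 19837 = \left(\frac{4}{3} \cdot 9 + 9624\right) + 19837 = \left(12 + 9624\right) + 19837 = 9636 + 19837 = 29473$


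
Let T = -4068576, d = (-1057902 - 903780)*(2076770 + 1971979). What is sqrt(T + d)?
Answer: 3*I*sqrt(882484678266) ≈ 2.8182e+6*I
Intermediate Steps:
d = -7942358035818 (d = -1961682*4048749 = -7942358035818)
sqrt(T + d) = sqrt(-4068576 - 7942358035818) = sqrt(-7942362104394) = 3*I*sqrt(882484678266)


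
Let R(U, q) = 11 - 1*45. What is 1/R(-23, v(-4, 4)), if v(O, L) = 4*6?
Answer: -1/34 ≈ -0.029412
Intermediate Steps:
v(O, L) = 24
R(U, q) = -34 (R(U, q) = 11 - 45 = -34)
1/R(-23, v(-4, 4)) = 1/(-34) = -1/34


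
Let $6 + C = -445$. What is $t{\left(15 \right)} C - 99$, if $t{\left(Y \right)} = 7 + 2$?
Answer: $-4158$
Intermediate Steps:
$C = -451$ ($C = -6 - 445 = -451$)
$t{\left(Y \right)} = 9$
$t{\left(15 \right)} C - 99 = 9 \left(-451\right) - 99 = -4059 - 99 = -4158$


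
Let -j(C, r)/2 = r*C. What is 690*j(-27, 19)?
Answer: 707940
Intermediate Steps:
j(C, r) = -2*C*r (j(C, r) = -2*r*C = -2*C*r)
690*j(-27, 19) = 690*(-2*(-27)*19) = 690*1026 = 707940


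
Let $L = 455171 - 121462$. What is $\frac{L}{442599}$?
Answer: $\frac{333709}{442599} \approx 0.75398$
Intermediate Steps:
$L = 333709$ ($L = 455171 - 121462 = 333709$)
$\frac{L}{442599} = \frac{333709}{442599}$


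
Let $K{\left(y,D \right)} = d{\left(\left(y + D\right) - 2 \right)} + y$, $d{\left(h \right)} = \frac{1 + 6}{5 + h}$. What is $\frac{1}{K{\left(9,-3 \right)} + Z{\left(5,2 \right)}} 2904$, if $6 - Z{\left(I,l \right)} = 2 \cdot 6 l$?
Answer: $- \frac{13068}{37} \approx -353.19$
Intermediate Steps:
$d{\left(h \right)} = \frac{7}{5 + h}$
$Z{\left(I,l \right)} = 6 - 12 l$ ($Z{\left(I,l \right)} = 6 - 2 \cdot 6 l = 6 - 12 l$)
$K{\left(y,D \right)} = y + \frac{7}{3 + D + y}$ ($K{\left(y,D \right)} = \frac{7}{5 - \left(2 - D - y\right)} + y = \frac{7}{5 + \left(-2 + D + y\right)} + y = \frac{7}{3 + D + y} + y = y + \frac{7}{3 + D + y}$)
$\frac{1}{K{\left(9,-3 \right)} + Z{\left(5,2 \right)}} 2904 = \frac{1}{\frac{7 + 9 \left(3 - 3 + 9\right)}{3 - 3 + 9} + \left(6 - 24\right)} 2904 = \frac{1}{\frac{7 + 9 \cdot 9}{9} + \left(6 - 24\right)} 2904 = \frac{1}{\frac{7 + 81}{9} - 18} \cdot 2904 = \frac{1}{\frac{1}{9} \cdot 88 - 18} \cdot 2904 = \frac{1}{\frac{88}{9} - 18} \cdot 2904 = \frac{1}{- \frac{74}{9}} \cdot 2904 = \left(- \frac{9}{74}\right) 2904 = - \frac{13068}{37}$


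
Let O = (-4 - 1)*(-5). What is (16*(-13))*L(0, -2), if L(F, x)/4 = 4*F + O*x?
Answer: 41600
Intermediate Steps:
O = 25 (O = -5*(-5) = 25)
L(F, x) = 16*F + 100*x (L(F, x) = 4*(4*F + 25*x) = 16*F + 100*x)
(16*(-13))*L(0, -2) = (16*(-13))*(16*0 + 100*(-2)) = -208*(0 - 200) = -208*(-200) = 41600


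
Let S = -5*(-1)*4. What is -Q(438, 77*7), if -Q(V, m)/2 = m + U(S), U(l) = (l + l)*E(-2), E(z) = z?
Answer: 918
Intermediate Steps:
S = 20 (S = 5*4 = 20)
U(l) = -4*l (U(l) = (l + l)*(-2) = (2*l)*(-2) = -4*l)
Q(V, m) = 160 - 2*m (Q(V, m) = -2*(m - 4*20) = -2*(m - 80) = -2*(-80 + m) = 160 - 2*m)
-Q(438, 77*7) = -(160 - 154*7) = -(160 - 2*539) = -(160 - 1078) = -1*(-918) = 918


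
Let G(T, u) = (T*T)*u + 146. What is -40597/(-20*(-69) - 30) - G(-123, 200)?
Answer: -4085067697/1350 ≈ -3.0260e+6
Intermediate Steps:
G(T, u) = 146 + u*T**2 (G(T, u) = T**2*u + 146 = u*T**2 + 146 = 146 + u*T**2)
-40597/(-20*(-69) - 30) - G(-123, 200) = -40597/(-20*(-69) - 30) - (146 + 200*(-123)**2) = -40597/(1380 - 30) - (146 + 200*15129) = -40597/1350 - (146 + 3025800) = -40597*1/1350 - 1*3025946 = -40597/1350 - 3025946 = -4085067697/1350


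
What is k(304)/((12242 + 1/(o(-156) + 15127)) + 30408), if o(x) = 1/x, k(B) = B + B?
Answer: 717382544/50322969653 ≈ 0.014256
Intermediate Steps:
k(B) = 2*B
k(304)/((12242 + 1/(o(-156) + 15127)) + 30408) = (2*304)/((12242 + 1/(1/(-156) + 15127)) + 30408) = 608/((12242 + 1/(-1/156 + 15127)) + 30408) = 608/((12242 + 1/(2359811/156)) + 30408) = 608/((12242 + 156/2359811) + 30408) = 608/(28888806418/2359811 + 30408) = 608/(100645939306/2359811) = 608*(2359811/100645939306) = 717382544/50322969653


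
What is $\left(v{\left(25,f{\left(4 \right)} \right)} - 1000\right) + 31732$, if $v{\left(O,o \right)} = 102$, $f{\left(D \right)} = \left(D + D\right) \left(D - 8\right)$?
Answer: $30834$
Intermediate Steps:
$f{\left(D \right)} = 2 D \left(-8 + D\right)$
$\left(v{\left(25,f{\left(4 \right)} \right)} - 1000\right) + 31732 = \left(102 - 1000\right) + 31732 = -898 + 31732 = 30834$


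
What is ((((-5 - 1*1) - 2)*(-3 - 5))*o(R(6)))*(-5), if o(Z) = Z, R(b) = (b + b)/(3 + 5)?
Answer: -480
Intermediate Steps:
R(b) = b/4 (R(b) = (2*b)/8 = (2*b)*(1/8) = b/4)
((((-5 - 1*1) - 2)*(-3 - 5))*o(R(6)))*(-5) = ((((-5 - 1*1) - 2)*(-3 - 5))*((1/4)*6))*(-5) = ((((-5 - 1) - 2)*(-8))*(3/2))*(-5) = (((-6 - 2)*(-8))*(3/2))*(-5) = (-8*(-8)*(3/2))*(-5) = (64*(3/2))*(-5) = 96*(-5) = -480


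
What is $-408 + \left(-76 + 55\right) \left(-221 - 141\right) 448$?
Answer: $3405288$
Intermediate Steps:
$-408 + \left(-76 + 55\right) \left(-221 - 141\right) 448 = -408 + \left(-21\right) \left(-362\right) 448 = -408 + 7602 \cdot 448 = -408 + 3405696 = 3405288$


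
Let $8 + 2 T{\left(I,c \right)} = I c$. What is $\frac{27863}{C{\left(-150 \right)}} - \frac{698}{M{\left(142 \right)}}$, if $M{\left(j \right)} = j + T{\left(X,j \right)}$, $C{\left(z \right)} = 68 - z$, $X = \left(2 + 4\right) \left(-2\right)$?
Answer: $\frac{10023173}{77826} \approx 128.79$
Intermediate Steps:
$X = -12$ ($X = 6 \left(-2\right) = -12$)
$T{\left(I,c \right)} = -4 + \frac{I c}{2}$
$M{\left(j \right)} = -4 - 5 j$ ($M{\left(j \right)} = j + \left(-4 + \frac{1}{2} \left(-12\right) j\right) = j - \left(4 + 6 j\right) = -4 - 5 j$)
$\frac{27863}{C{\left(-150 \right)}} - \frac{698}{M{\left(142 \right)}} = \frac{27863}{68 - -150} - \frac{698}{-4 - 710} = \frac{27863}{68 + 150} - \frac{698}{-4 - 710} = \frac{27863}{218} - \frac{698}{-714} = 27863 \cdot \frac{1}{218} - - \frac{349}{357} = \frac{27863}{218} + \frac{349}{357} = \frac{10023173}{77826}$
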